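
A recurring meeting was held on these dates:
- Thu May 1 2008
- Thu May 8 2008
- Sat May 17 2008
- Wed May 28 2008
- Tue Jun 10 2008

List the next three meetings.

The spacing grows by 2 each time: 7, 9, 11, 13 days.
Next gap: 15 days. Tue Jun 10 2008 + 15 days = Wed Jun 25 2008.
Next gap: 17 days. Wed Jun 25 2008 + 17 days = Sat Jul 12 2008.
Next gap: 19 days. Sat Jul 12 2008 + 19 days = Thu Jul 31 2008.

Wed Jun 25 2008, Sat Jul 12 2008, Thu Jul 31 2008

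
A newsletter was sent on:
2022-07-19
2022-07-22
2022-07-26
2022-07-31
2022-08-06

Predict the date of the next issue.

2022-08-13

Gaps: 3, 4, 5, 6 days — each gap is 1 larger than the previous one.
Next gap: 7 days. 2022-08-06 + 7 days = 2022-08-13.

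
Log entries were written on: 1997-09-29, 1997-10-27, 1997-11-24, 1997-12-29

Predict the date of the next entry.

1998-01-26

All Mondays; the gaps (28, 28, 35) vary with month length.
This is the last Monday of each month.
Last Monday of January 1998: 1998-01-26.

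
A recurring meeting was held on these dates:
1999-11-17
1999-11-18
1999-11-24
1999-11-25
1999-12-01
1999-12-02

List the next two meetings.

Every event lands on a Wednesday or Thursday (gaps cycle 1, 6, 1, 6, 1).
So the schedule is: every Wednesday and Thursday.
Next Wednesday: 1999-12-08.
Next Thursday: 1999-12-09.

1999-12-08, 1999-12-09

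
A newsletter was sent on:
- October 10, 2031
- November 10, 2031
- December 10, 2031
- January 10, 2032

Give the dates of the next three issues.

The day-of-month is always 10 (31, 30, 31 days between events).
So this recurs on the 10th of each month.
Next: February 2032 → February 10, 2032.
March 2032: March 10, 2032.
April 2032: April 10, 2032.

February 10, 2032; March 10, 2032; April 10, 2032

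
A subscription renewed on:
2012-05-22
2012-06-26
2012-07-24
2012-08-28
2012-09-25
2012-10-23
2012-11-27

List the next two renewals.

2012-12-25, 2013-01-22

All dates are Tuesdays, 35, 28, 35, 28, 28, 35 days apart.
Specifically, the 4th Tuesday of each month.
December 2012 — 4th Tuesday is 2012-12-25.
January 2013 — 4th Tuesday is 2013-01-22.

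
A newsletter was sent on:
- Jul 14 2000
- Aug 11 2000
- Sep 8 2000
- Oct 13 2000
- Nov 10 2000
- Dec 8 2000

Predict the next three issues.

These are Fridays at 28- or 35-day spacing (28, 28, 35, 28, 28).
The pattern: 2nd Friday of the month.
2nd Friday of January 2001: Jan 12 2001.
2nd Friday of February 2001: Feb 9 2001.
March 2001 — 2nd Friday is Mar 9 2001.

Jan 12 2001, Feb 9 2001, Mar 9 2001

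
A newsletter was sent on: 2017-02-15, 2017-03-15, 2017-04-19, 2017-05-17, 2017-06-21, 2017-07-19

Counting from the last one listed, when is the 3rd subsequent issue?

2017-10-18

These are Wednesdays at 28- or 35-day spacing (28, 35, 28, 35, 28).
The pattern: 3rd Wednesday of the month.
August 2017 — 3rd Wednesday is 2017-08-16.
3rd Wednesday of September 2017: 2017-09-20.
October 2017 — 3rd Wednesday is 2017-10-18.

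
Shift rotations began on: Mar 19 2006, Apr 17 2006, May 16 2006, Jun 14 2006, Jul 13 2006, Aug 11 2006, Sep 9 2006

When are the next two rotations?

Gaps between consecutive events: 29, 29, 29, 29, 29, 29 days — a constant 29-day interval.
Sep 9 2006 + 29 days = Oct 8 2006.
Oct 8 2006 + 29 days = Nov 6 2006.

Oct 8 2006, Nov 6 2006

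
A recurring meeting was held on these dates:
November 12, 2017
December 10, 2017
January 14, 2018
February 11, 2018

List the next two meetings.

March 11, 2018; April 8, 2018

These are Sundays at 28- or 35-day spacing (28, 35, 28).
The pattern: 2nd Sunday of the month.
March 2018 — 2nd Sunday is March 11, 2018.
April 2018 — 2nd Sunday is April 8, 2018.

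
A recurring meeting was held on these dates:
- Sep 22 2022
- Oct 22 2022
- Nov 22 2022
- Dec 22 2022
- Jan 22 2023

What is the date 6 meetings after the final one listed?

Each date is the 22nd; the gaps (30, 31, 30, 31) track the month lengths.
The rule is the 22nd of each month.
February 2023: Feb 22 2023.
Next: March 2023 → Mar 22 2023.
April 2023: Apr 22 2023.
Next: May 2023 → May 22 2023.
Next: June 2023 → Jun 22 2023.
July 2023: Jul 22 2023.

Jul 22 2023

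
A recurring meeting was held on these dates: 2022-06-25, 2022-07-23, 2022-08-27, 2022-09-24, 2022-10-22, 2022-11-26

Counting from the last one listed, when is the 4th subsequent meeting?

2023-03-25

All dates are Saturdays, 28, 35, 28, 28, 35 days apart.
Specifically, the 4th Saturday of each month.
4th Saturday of December 2022: 2022-12-24.
4th Saturday of January 2023: 2023-01-28.
4th Saturday of February 2023: 2023-02-25.
March 2023 — 4th Saturday is 2023-03-25.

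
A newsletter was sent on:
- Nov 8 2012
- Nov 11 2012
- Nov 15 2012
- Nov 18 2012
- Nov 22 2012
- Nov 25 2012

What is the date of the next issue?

The gap pattern 3, 4, 3, 4, 3 repeats every 2 events.
These are the Thursdays and Sundays of each week.
Next Thursday: Nov 29 2012.

Nov 29 2012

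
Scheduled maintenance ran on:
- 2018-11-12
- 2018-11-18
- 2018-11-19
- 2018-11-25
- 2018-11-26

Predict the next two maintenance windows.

Every event lands on a Monday or Sunday (gaps cycle 6, 1, 6, 1).
So the schedule is: every Monday and Sunday.
The following Sunday is 2018-12-02.
Next Monday: 2018-12-03.

2018-12-02, 2018-12-03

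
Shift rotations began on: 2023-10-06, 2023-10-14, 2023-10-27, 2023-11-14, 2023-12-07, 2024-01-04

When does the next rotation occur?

2024-02-06

Intervals are 8, 13, 18, 23, 28 days — an arithmetic progression with common difference 5.
Next gap: 33 days. 2024-01-04 + 33 days = 2024-02-06.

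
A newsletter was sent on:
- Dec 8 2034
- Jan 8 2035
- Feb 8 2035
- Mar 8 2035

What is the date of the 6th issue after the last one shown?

Gaps: 31, 31, 28 days — not constant. Every event is on the 8th of the month.
Pattern: the 8th of each month.
Next: April 2035 → Apr 8 2035.
May 2035: May 8 2035.
Next: June 2035 → Jun 8 2035.
Next: July 2035 → Jul 8 2035.
August 2035: Aug 8 2035.
Next: September 2035 → Sep 8 2035.

Sep 8 2035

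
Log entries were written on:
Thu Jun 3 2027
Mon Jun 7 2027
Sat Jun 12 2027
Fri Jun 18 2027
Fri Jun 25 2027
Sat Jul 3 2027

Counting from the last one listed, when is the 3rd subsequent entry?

Mon Aug 2 2027

The spacing grows by 1 each time: 4, 5, 6, 7, 8 days.
Next gap: 9 days. Sat Jul 3 2027 + 9 days = Mon Jul 12 2027.
Next gap: 10 days. Mon Jul 12 2027 + 10 days = Thu Jul 22 2027.
Next gap: 11 days. Thu Jul 22 2027 + 11 days = Mon Aug 2 2027.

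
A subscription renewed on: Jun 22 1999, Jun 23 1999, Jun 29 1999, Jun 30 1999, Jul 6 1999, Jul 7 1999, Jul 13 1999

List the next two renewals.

Jul 14 1999, Jul 20 1999

Every event lands on a Tuesday or Wednesday (gaps cycle 1, 6, 1, 6, 1, 6).
So the schedule is: every Tuesday and Wednesday.
Next Wednesday: Jul 14 1999.
The following Tuesday is Jul 20 1999.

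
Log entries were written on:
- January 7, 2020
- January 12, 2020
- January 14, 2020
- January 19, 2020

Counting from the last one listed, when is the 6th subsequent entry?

February 9, 2020

Every event lands on a Tuesday or Sunday (gaps cycle 5, 2, 5).
So the schedule is: every Tuesday and Sunday.
Next Tuesday: January 21, 2020.
The following Sunday is January 26, 2020.
Next Tuesday: January 28, 2020.
Next Sunday: February 2, 2020.
The following Tuesday is February 4, 2020.
Next Sunday: February 9, 2020.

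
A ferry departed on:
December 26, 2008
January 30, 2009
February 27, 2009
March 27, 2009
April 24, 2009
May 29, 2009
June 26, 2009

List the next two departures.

All Fridays; the gaps (35, 28, 28, 28, 35, 28) vary with month length.
This is the last Friday of each month.
Last Friday of July 2009: July 31, 2009.
Last Friday of August 2009: August 28, 2009.

July 31, 2009; August 28, 2009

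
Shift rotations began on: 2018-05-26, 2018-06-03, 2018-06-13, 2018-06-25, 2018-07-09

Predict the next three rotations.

2018-07-25, 2018-08-12, 2018-09-01

Intervals are 8, 10, 12, 14 days — an arithmetic progression with common difference 2.
Next gap: 16 days. 2018-07-09 + 16 days = 2018-07-25.
Next gap: 18 days. 2018-07-25 + 18 days = 2018-08-12.
Next gap: 20 days. 2018-08-12 + 20 days = 2018-09-01.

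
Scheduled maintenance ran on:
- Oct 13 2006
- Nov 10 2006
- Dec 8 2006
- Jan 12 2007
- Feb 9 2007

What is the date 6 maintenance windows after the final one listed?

Aug 10 2007

Gaps: 28, 28, 35, 28 days — a mix of 28 and 35. Every date is a Friday.
Each is the 2nd Friday of its month.
2nd Friday of March 2007: Mar 9 2007.
2nd Friday of April 2007: Apr 13 2007.
May 2007 — 2nd Friday is May 11 2007.
2nd Friday of June 2007: Jun 8 2007.
2nd Friday of July 2007: Jul 13 2007.
August 2007 — 2nd Friday is Aug 10 2007.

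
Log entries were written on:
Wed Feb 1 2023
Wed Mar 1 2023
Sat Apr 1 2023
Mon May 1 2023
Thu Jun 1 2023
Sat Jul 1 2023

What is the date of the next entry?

Tue Aug 1 2023

Gaps: 28, 31, 30, 31, 30 days — not constant. Every event is on the 1st of the month.
Pattern: the 1st of each month.
August 2023: Tue Aug 1 2023.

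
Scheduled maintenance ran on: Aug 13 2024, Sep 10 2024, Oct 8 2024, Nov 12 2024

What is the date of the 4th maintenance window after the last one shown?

Mar 11 2025

These are Tuesdays at 28- or 35-day spacing (28, 28, 35).
The pattern: 2nd Tuesday of the month.
2nd Tuesday of December 2024: Dec 10 2024.
2nd Tuesday of January 2025: Jan 14 2025.
February 2025 — 2nd Tuesday is Feb 11 2025.
March 2025 — 2nd Tuesday is Mar 11 2025.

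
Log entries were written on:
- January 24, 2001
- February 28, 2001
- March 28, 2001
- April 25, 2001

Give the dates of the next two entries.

All dates are Wednesdays, 35, 28, 28 days apart.
Specifically, the 4th Wednesday of each month.
May 2001 — 4th Wednesday is May 23, 2001.
4th Wednesday of June 2001: June 27, 2001.

May 23, 2001; June 27, 2001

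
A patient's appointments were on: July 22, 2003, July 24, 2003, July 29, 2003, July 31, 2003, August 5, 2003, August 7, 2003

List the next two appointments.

August 12, 2003; August 14, 2003

The gap pattern 2, 5, 2, 5, 2 repeats every 2 events.
These are the Tuesdays and Thursdays of each week.
Next Tuesday: August 12, 2003.
The following Thursday is August 14, 2003.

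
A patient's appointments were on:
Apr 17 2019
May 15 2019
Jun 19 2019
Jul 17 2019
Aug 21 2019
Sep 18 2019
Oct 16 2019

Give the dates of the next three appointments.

Nov 20 2019, Dec 18 2019, Jan 15 2020

Gaps: 28, 35, 28, 35, 28, 28 days — a mix of 28 and 35. Every date is a Wednesday.
Each is the 3rd Wednesday of its month.
November 2019 — 3rd Wednesday is Nov 20 2019.
December 2019 — 3rd Wednesday is Dec 18 2019.
January 2020 — 3rd Wednesday is Jan 15 2020.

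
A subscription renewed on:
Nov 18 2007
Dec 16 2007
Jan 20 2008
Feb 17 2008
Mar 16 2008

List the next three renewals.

All dates are Sundays, 28, 35, 28, 28 days apart.
Specifically, the 3rd Sunday of each month.
3rd Sunday of April 2008: Apr 20 2008.
3rd Sunday of May 2008: May 18 2008.
3rd Sunday of June 2008: Jun 15 2008.

Apr 20 2008, May 18 2008, Jun 15 2008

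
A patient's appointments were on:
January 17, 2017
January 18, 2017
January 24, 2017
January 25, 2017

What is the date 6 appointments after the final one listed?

February 15, 2017

Every event lands on a Tuesday or Wednesday (gaps cycle 1, 6, 1).
So the schedule is: every Tuesday and Wednesday.
The following Tuesday is January 31, 2017.
Next Wednesday: February 1, 2017.
Next Tuesday: February 7, 2017.
The following Wednesday is February 8, 2017.
The following Tuesday is February 14, 2017.
The following Wednesday is February 15, 2017.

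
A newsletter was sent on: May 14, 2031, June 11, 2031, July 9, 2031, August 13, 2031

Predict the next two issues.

Gaps: 28, 28, 35 days — a mix of 28 and 35. Every date is a Wednesday.
Each is the 2nd Wednesday of its month.
2nd Wednesday of September 2031: September 10, 2031.
October 2031 — 2nd Wednesday is October 8, 2031.

September 10, 2031; October 8, 2031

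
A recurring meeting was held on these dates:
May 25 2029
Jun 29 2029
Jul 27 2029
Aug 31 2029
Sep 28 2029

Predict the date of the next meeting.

These are Fridays with 35, 28, 35, 28-day gaps.
Each is the final Friday of its month — Jun 29 2029 is past the 28th, so '4th Friday' doesn't fit.
Last Friday of October 2029: Oct 26 2029.

Oct 26 2029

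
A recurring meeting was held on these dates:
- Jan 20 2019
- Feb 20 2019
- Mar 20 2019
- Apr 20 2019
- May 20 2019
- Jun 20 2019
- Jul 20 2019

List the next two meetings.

Aug 20 2019, Sep 20 2019

The day-of-month is always 20 (31, 28, 31, 30, 31, 30 days between events).
So this recurs on the 20th of each month.
Next: August 2019 → Aug 20 2019.
September 2019: Sep 20 2019.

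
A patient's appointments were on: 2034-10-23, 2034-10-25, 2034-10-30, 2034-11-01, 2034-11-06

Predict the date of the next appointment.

The gap pattern 2, 5, 2, 5 repeats every 2 events.
These are the Mondays and Wednesdays of each week.
The following Wednesday is 2034-11-08.

2034-11-08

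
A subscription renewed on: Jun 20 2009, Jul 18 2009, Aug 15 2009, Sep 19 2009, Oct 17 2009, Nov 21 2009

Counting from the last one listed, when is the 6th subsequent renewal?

All dates are Saturdays, 28, 28, 35, 28, 35 days apart.
Specifically, the 3rd Saturday of each month.
December 2009 — 3rd Saturday is Dec 19 2009.
January 2010 — 3rd Saturday is Jan 16 2010.
3rd Saturday of February 2010: Feb 20 2010.
March 2010 — 3rd Saturday is Mar 20 2010.
3rd Saturday of April 2010: Apr 17 2010.
May 2010 — 3rd Saturday is May 15 2010.

May 15 2010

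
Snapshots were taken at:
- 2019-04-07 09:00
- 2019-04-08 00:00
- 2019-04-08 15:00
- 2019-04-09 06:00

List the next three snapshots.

2019-04-09 21:00, 2019-04-10 12:00, 2019-04-11 03:00

Gaps: 15, 15, 15 hours — each event is 15 hours after the previous one.
2019-04-09 06:00 + 15 h = 2019-04-09 21:00.
2019-04-09 21:00 + 15 h = 2019-04-10 12:00.
2019-04-10 12:00 + 15 h = 2019-04-11 03:00.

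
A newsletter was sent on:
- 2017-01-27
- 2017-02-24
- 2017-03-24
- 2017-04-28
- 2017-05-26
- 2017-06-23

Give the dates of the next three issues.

All dates are Fridays, 28, 28, 35, 28, 28 days apart.
Specifically, the 4th Friday of each month.
4th Friday of July 2017: 2017-07-28.
4th Friday of August 2017: 2017-08-25.
4th Friday of September 2017: 2017-09-22.

2017-07-28, 2017-08-25, 2017-09-22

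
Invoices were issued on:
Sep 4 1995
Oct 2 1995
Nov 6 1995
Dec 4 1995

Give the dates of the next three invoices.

Gaps: 28, 35, 28 days — a mix of 28 and 35. Every date is a Monday.
Each is the 1st Monday of its month.
1st Monday of January 1996: Jan 1 1996.
February 1996 — 1st Monday is Feb 5 1996.
March 1996 — 1st Monday is Mar 4 1996.

Jan 1 1996, Feb 5 1996, Mar 4 1996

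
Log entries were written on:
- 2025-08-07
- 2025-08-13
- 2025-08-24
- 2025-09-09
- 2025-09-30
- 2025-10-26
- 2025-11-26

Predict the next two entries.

2026-01-01, 2026-02-11

The spacing grows by 5 each time: 6, 11, 16, 21, 26, 31 days.
Next gap: 36 days. 2025-11-26 + 36 days = 2026-01-01.
Next gap: 41 days. 2026-01-01 + 41 days = 2026-02-11.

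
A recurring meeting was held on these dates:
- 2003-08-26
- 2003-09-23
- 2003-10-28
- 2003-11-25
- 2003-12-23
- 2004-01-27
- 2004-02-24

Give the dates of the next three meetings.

Gaps: 28, 35, 28, 28, 35, 28 days — a mix of 28 and 35. Every date is a Tuesday.
Each is the 4th Tuesday of its month.
4th Tuesday of March 2004: 2004-03-23.
4th Tuesday of April 2004: 2004-04-27.
May 2004 — 4th Tuesday is 2004-05-25.

2004-03-23, 2004-04-27, 2004-05-25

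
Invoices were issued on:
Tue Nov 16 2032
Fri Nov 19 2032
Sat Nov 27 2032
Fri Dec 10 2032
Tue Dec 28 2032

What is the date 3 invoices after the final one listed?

The spacing grows by 5 each time: 3, 8, 13, 18 days.
Next gap: 23 days. Tue Dec 28 2032 + 23 days = Thu Jan 20 2033.
Next gap: 28 days. Thu Jan 20 2033 + 28 days = Thu Feb 17 2033.
Next gap: 33 days. Thu Feb 17 2033 + 33 days = Tue Mar 22 2033.

Tue Mar 22 2033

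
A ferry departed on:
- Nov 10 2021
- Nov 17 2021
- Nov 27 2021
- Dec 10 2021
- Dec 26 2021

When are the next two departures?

Jan 14 2022, Feb 5 2022

Intervals are 7, 10, 13, 16 days — an arithmetic progression with common difference 3.
Next gap: 19 days. Dec 26 2021 + 19 days = Jan 14 2022.
Next gap: 22 days. Jan 14 2022 + 22 days = Feb 5 2022.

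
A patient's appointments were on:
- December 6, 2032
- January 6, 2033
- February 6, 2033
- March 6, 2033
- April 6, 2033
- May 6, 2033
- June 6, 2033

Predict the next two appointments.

July 6, 2033; August 6, 2033

Each date is the 6th; the gaps (31, 31, 28, 31, 30, 31) track the month lengths.
The rule is the 6th of each month.
July 2033: July 6, 2033.
August 2033: August 6, 2033.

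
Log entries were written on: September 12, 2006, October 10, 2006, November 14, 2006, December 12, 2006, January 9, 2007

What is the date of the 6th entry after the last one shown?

July 10, 2007

Gaps: 28, 35, 28, 28 days — a mix of 28 and 35. Every date is a Tuesday.
Each is the 2nd Tuesday of its month.
2nd Tuesday of February 2007: February 13, 2007.
2nd Tuesday of March 2007: March 13, 2007.
April 2007 — 2nd Tuesday is April 10, 2007.
May 2007 — 2nd Tuesday is May 8, 2007.
2nd Tuesday of June 2007: June 12, 2007.
July 2007 — 2nd Tuesday is July 10, 2007.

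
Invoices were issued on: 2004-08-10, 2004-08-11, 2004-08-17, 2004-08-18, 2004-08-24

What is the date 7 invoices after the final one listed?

2004-09-15

The gap pattern 1, 6, 1, 6 repeats every 2 events.
These are the Tuesdays and Wednesdays of each week.
Next Wednesday: 2004-08-25.
Next Tuesday: 2004-08-31.
The following Wednesday is 2004-09-01.
The following Tuesday is 2004-09-07.
Next Wednesday: 2004-09-08.
Next Tuesday: 2004-09-14.
Next Wednesday: 2004-09-15.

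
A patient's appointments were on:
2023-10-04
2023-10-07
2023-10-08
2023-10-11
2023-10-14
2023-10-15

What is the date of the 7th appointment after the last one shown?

2023-11-01

Every event lands on a Wednesday or Saturday or Sunday (gaps cycle 3, 1, 3, 3, 1).
So the schedule is: every Wednesday, Saturday and Sunday.
The following Wednesday is 2023-10-18.
The following Saturday is 2023-10-21.
Next Sunday: 2023-10-22.
The following Wednesday is 2023-10-25.
Next Saturday: 2023-10-28.
The following Sunday is 2023-10-29.
Next Wednesday: 2023-11-01.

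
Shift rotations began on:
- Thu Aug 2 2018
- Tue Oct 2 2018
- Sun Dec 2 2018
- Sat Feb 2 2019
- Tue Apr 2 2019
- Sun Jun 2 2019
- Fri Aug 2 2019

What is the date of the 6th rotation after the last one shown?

Sun Aug 2 2020

The day-of-month is always 2 (61, 61, 62, 59, 61, 61 days between events).
So this recurs on the 2nd of every 2 months.
October 2019: Wed Oct 2 2019.
Next: December 2019 → Mon Dec 2 2019.
Next: February 2020 → Sun Feb 2 2020.
April 2020: Thu Apr 2 2020.
Next: June 2020 → Tue Jun 2 2020.
Next: August 2020 → Sun Aug 2 2020.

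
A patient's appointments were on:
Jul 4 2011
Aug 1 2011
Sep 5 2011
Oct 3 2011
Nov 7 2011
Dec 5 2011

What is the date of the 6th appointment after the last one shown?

Jun 4 2012

All dates are Mondays, 28, 35, 28, 35, 28 days apart.
Specifically, the 1st Monday of each month.
January 2012 — 1st Monday is Jan 2 2012.
February 2012 — 1st Monday is Feb 6 2012.
March 2012 — 1st Monday is Mar 5 2012.
1st Monday of April 2012: Apr 2 2012.
May 2012 — 1st Monday is May 7 2012.
1st Monday of June 2012: Jun 4 2012.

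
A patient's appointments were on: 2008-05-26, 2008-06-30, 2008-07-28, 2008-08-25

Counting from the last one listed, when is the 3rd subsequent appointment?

All Mondays; the gaps (35, 28, 28) vary with month length.
This is the last Monday of each month.
Last Monday of September 2008: 2008-09-29.
Last Monday of October 2008: 2008-10-27.
November 2008 ends with Monday 2008-11-24.

2008-11-24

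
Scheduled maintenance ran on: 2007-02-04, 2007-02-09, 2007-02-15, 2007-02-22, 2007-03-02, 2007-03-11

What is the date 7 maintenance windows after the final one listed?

2007-06-10

Intervals are 5, 6, 7, 8, 9 days — an arithmetic progression with common difference 1.
Next gap: 10 days. 2007-03-11 + 10 days = 2007-03-21.
Next gap: 11 days. 2007-03-21 + 11 days = 2007-04-01.
Next gap: 12 days. 2007-04-01 + 12 days = 2007-04-13.
Next gap: 13 days. 2007-04-13 + 13 days = 2007-04-26.
Next gap: 14 days. 2007-04-26 + 14 days = 2007-05-10.
Next gap: 15 days. 2007-05-10 + 15 days = 2007-05-25.
Next gap: 16 days. 2007-05-25 + 16 days = 2007-06-10.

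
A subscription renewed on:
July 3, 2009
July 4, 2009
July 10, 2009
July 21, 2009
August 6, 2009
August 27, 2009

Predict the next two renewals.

September 22, 2009; October 23, 2009

Intervals are 1, 6, 11, 16, 21 days — an arithmetic progression with common difference 5.
Next gap: 26 days. August 27, 2009 + 26 days = September 22, 2009.
Next gap: 31 days. September 22, 2009 + 31 days = October 23, 2009.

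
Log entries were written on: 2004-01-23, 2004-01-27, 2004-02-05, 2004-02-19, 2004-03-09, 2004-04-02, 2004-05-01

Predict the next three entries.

2004-06-04, 2004-07-13, 2004-08-26

The spacing grows by 5 each time: 4, 9, 14, 19, 24, 29 days.
Next gap: 34 days. 2004-05-01 + 34 days = 2004-06-04.
Next gap: 39 days. 2004-06-04 + 39 days = 2004-07-13.
Next gap: 44 days. 2004-07-13 + 44 days = 2004-08-26.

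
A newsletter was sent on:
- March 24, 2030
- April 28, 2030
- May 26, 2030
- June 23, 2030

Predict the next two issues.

July 28, 2030; August 25, 2030

Gaps: 35, 28, 28 days — a mix of 28 and 35. Every date is a Sunday.
Each is the 4th Sunday of its month.
4th Sunday of July 2030: July 28, 2030.
4th Sunday of August 2030: August 25, 2030.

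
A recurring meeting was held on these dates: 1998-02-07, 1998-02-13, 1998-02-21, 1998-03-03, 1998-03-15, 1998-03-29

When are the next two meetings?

Gaps: 6, 8, 10, 12, 14 days — each gap is 2 larger than the previous one.
Next gap: 16 days. 1998-03-29 + 16 days = 1998-04-14.
Next gap: 18 days. 1998-04-14 + 18 days = 1998-05-02.

1998-04-14, 1998-05-02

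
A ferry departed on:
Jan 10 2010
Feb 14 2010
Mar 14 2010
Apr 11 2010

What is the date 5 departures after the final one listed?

All dates are Sundays, 35, 28, 28 days apart.
Specifically, the 2nd Sunday of each month.
2nd Sunday of May 2010: May 9 2010.
2nd Sunday of June 2010: Jun 13 2010.
July 2010 — 2nd Sunday is Jul 11 2010.
2nd Sunday of August 2010: Aug 8 2010.
2nd Sunday of September 2010: Sep 12 2010.

Sep 12 2010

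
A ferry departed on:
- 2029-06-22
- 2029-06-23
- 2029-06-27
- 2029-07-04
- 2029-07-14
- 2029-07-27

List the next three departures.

2029-08-12, 2029-08-31, 2029-09-22

Intervals are 1, 4, 7, 10, 13 days — an arithmetic progression with common difference 3.
Next gap: 16 days. 2029-07-27 + 16 days = 2029-08-12.
Next gap: 19 days. 2029-08-12 + 19 days = 2029-08-31.
Next gap: 22 days. 2029-08-31 + 22 days = 2029-09-22.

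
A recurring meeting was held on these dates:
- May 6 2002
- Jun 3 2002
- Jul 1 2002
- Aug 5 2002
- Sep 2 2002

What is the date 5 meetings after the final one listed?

All dates are Mondays, 28, 28, 35, 28 days apart.
Specifically, the 1st Monday of each month.
October 2002 — 1st Monday is Oct 7 2002.
1st Monday of November 2002: Nov 4 2002.
December 2002 — 1st Monday is Dec 2 2002.
1st Monday of January 2003: Jan 6 2003.
1st Monday of February 2003: Feb 3 2003.

Feb 3 2003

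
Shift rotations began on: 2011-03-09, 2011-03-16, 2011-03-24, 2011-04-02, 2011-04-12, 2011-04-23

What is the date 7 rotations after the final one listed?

Gaps: 7, 8, 9, 10, 11 days — each gap is 1 larger than the previous one.
Next gap: 12 days. 2011-04-23 + 12 days = 2011-05-05.
Next gap: 13 days. 2011-05-05 + 13 days = 2011-05-18.
Next gap: 14 days. 2011-05-18 + 14 days = 2011-06-01.
Next gap: 15 days. 2011-06-01 + 15 days = 2011-06-16.
Next gap: 16 days. 2011-06-16 + 16 days = 2011-07-02.
Next gap: 17 days. 2011-07-02 + 17 days = 2011-07-19.
Next gap: 18 days. 2011-07-19 + 18 days = 2011-08-06.

2011-08-06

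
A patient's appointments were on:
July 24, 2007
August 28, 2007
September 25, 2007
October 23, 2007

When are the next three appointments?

Gaps: 35, 28, 28 days — a mix of 28 and 35. Every date is a Tuesday.
Each is the 4th Tuesday of its month.
4th Tuesday of November 2007: November 27, 2007.
December 2007 — 4th Tuesday is December 25, 2007.
January 2008 — 4th Tuesday is January 22, 2008.

November 27, 2007; December 25, 2007; January 22, 2008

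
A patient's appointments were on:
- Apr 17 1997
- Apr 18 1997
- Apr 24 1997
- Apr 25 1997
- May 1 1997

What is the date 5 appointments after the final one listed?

Gaps: 1, 6, 1, 6 days — not constant, but cyclic with period 2.
The events fall on every Thursday and Friday.
The following Friday is May 2 1997.
The following Thursday is May 8 1997.
The following Friday is May 9 1997.
The following Thursday is May 15 1997.
The following Friday is May 16 1997.

May 16 1997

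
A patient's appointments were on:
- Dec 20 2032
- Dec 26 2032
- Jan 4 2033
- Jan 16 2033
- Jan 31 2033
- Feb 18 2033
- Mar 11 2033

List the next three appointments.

Apr 4 2033, May 1 2033, May 31 2033

Intervals are 6, 9, 12, 15, 18, 21 days — an arithmetic progression with common difference 3.
Next gap: 24 days. Mar 11 2033 + 24 days = Apr 4 2033.
Next gap: 27 days. Apr 4 2033 + 27 days = May 1 2033.
Next gap: 30 days. May 1 2033 + 30 days = May 31 2033.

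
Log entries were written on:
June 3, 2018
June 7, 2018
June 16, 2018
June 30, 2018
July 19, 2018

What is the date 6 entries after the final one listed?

February 23, 2019

The spacing grows by 5 each time: 4, 9, 14, 19 days.
Next gap: 24 days. July 19, 2018 + 24 days = August 12, 2018.
Next gap: 29 days. August 12, 2018 + 29 days = September 10, 2018.
Next gap: 34 days. September 10, 2018 + 34 days = October 14, 2018.
Next gap: 39 days. October 14, 2018 + 39 days = November 22, 2018.
Next gap: 44 days. November 22, 2018 + 44 days = January 5, 2019.
Next gap: 49 days. January 5, 2019 + 49 days = February 23, 2019.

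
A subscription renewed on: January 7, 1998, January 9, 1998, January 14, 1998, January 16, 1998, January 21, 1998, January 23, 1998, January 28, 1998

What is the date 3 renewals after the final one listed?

February 6, 1998

Gaps: 2, 5, 2, 5, 2, 5 days — not constant, but cyclic with period 2.
The events fall on every Wednesday and Friday.
The following Friday is January 30, 1998.
The following Wednesday is February 4, 1998.
The following Friday is February 6, 1998.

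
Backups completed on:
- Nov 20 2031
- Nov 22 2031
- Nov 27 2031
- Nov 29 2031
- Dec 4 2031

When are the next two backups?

Dec 6 2031, Dec 11 2031

Gaps: 2, 5, 2, 5 days — not constant, but cyclic with period 2.
The events fall on every Thursday and Saturday.
Next Saturday: Dec 6 2031.
The following Thursday is Dec 11 2031.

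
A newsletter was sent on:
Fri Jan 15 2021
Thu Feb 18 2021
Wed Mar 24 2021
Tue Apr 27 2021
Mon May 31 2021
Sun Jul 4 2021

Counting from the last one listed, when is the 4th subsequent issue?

Wed Nov 17 2021

Every event comes 34 days after the last (34, 34, 34, 34, 34).
Sun Jul 4 2021 + 34 days = Sat Aug 7 2021.
Sat Aug 7 2021 + 34 days = Fri Sep 10 2021.
Fri Sep 10 2021 + 34 days = Thu Oct 14 2021.
Thu Oct 14 2021 + 34 days = Wed Nov 17 2021.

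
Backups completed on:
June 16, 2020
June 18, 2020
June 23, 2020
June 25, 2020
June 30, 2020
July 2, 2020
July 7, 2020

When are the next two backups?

The gap pattern 2, 5, 2, 5, 2, 5 repeats every 2 events.
These are the Tuesdays and Thursdays of each week.
The following Thursday is July 9, 2020.
The following Tuesday is July 14, 2020.

July 9, 2020; July 14, 2020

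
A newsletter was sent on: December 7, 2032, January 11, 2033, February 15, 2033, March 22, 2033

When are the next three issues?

April 26, 2033; May 31, 2033; July 5, 2033

Gaps between consecutive events: 35, 35, 35 days — a constant 35-day interval.
March 22, 2033 + 35 days = April 26, 2033.
April 26, 2033 + 35 days = May 31, 2033.
May 31, 2033 + 35 days = July 5, 2033.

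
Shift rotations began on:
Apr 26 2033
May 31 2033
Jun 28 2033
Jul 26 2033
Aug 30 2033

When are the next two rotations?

Every date is a Tuesday; gaps 35, 28, 28, 35 days.
Each is the last Tuesday of its month (at least one falls on the 29th or later, ruling out '4th Tuesday').
Last Tuesday of September 2033: Sep 27 2033.
Last Tuesday of October 2033: Oct 25 2033.

Sep 27 2033, Oct 25 2033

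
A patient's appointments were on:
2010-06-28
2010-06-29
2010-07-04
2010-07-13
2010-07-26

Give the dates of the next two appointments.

2010-08-12, 2010-09-02

Gaps: 1, 5, 9, 13 days — each gap is 4 larger than the previous one.
Next gap: 17 days. 2010-07-26 + 17 days = 2010-08-12.
Next gap: 21 days. 2010-08-12 + 21 days = 2010-09-02.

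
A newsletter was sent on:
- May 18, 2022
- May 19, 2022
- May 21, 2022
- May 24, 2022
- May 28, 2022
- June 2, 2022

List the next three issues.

Gaps: 1, 2, 3, 4, 5 days — each gap is 1 larger than the previous one.
Next gap: 6 days. June 2, 2022 + 6 days = June 8, 2022.
Next gap: 7 days. June 8, 2022 + 7 days = June 15, 2022.
Next gap: 8 days. June 15, 2022 + 8 days = June 23, 2022.

June 8, 2022; June 15, 2022; June 23, 2022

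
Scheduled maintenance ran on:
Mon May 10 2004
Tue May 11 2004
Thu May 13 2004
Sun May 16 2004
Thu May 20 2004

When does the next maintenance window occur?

Gaps: 1, 2, 3, 4 days — each gap is 1 larger than the previous one.
Next gap: 5 days. Thu May 20 2004 + 5 days = Tue May 25 2004.

Tue May 25 2004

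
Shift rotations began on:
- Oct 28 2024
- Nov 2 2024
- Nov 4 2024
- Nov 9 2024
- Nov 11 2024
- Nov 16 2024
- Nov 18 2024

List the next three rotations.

Gaps: 5, 2, 5, 2, 5, 2 days — not constant, but cyclic with period 2.
The events fall on every Monday and Saturday.
The following Saturday is Nov 23 2024.
The following Monday is Nov 25 2024.
Next Saturday: Nov 30 2024.

Nov 23 2024, Nov 25 2024, Nov 30 2024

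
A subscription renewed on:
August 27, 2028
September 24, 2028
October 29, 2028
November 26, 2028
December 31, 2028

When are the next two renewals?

Every date is a Sunday; gaps 28, 35, 28, 35 days.
Each is the last Sunday of its month (at least one falls on the 29th or later, ruling out '4th Sunday').
January 2029 ends with Sunday January 28, 2029.
Last Sunday of February 2029: February 25, 2029.

January 28, 2029; February 25, 2029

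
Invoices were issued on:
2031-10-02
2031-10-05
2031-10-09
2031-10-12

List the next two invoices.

2031-10-16, 2031-10-19

The gap pattern 3, 4, 3 repeats every 2 events.
These are the Thursdays and Sundays of each week.
The following Thursday is 2031-10-16.
Next Sunday: 2031-10-19.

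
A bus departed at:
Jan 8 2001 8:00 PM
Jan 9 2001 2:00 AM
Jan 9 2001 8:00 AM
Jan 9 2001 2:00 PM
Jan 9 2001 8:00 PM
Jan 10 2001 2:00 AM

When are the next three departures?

Jan 10 2001 8:00 AM, Jan 10 2001 2:00 PM, Jan 10 2001 8:00 PM

The interval is a steady 6 hours (6, 6, 6, 6, 6).
Jan 10 2001 2:00 AM + 6 h = Jan 10 2001 8:00 AM.
Jan 10 2001 8:00 AM + 6 h = Jan 10 2001 2:00 PM.
Jan 10 2001 2:00 PM + 6 h = Jan 10 2001 8:00 PM.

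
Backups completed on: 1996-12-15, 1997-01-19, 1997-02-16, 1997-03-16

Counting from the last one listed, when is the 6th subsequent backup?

These are Sundays at 28- or 35-day spacing (35, 28, 28).
The pattern: 3rd Sunday of the month.
April 1997 — 3rd Sunday is 1997-04-20.
3rd Sunday of May 1997: 1997-05-18.
June 1997 — 3rd Sunday is 1997-06-15.
3rd Sunday of July 1997: 1997-07-20.
3rd Sunday of August 1997: 1997-08-17.
3rd Sunday of September 1997: 1997-09-21.

1997-09-21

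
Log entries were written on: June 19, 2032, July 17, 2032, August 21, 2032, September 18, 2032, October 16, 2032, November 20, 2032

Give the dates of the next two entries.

December 18, 2032; January 15, 2033

These are Saturdays at 28- or 35-day spacing (28, 35, 28, 28, 35).
The pattern: 3rd Saturday of the month.
December 2032 — 3rd Saturday is December 18, 2032.
3rd Saturday of January 2033: January 15, 2033.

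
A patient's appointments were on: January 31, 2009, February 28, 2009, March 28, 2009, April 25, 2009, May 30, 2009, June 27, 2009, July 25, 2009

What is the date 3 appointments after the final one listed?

These are Saturdays with 28, 28, 28, 35, 28, 28-day gaps.
Each is the final Saturday of its month — January 31, 2009 is past the 28th, so '4th Saturday' doesn't fit.
August 2009 ends with Saturday August 29, 2009.
September 2009 ends with Saturday September 26, 2009.
Last Saturday of October 2009: October 31, 2009.

October 31, 2009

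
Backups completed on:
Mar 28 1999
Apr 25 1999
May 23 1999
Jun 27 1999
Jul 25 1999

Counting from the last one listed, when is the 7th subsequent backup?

All dates are Sundays, 28, 28, 35, 28 days apart.
Specifically, the 4th Sunday of each month.
August 1999 — 4th Sunday is Aug 22 1999.
September 1999 — 4th Sunday is Sep 26 1999.
4th Sunday of October 1999: Oct 24 1999.
4th Sunday of November 1999: Nov 28 1999.
December 1999 — 4th Sunday is Dec 26 1999.
4th Sunday of January 2000: Jan 23 2000.
February 2000 — 4th Sunday is Feb 27 2000.

Feb 27 2000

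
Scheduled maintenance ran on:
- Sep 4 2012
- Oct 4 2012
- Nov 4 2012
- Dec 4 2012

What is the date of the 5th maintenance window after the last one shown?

May 4 2013

Each date is the 4th; the gaps (30, 31, 30) track the month lengths.
The rule is the 4th of each month.
January 2013: Jan 4 2013.
Next: February 2013 → Feb 4 2013.
Next: March 2013 → Mar 4 2013.
April 2013: Apr 4 2013.
Next: May 2013 → May 4 2013.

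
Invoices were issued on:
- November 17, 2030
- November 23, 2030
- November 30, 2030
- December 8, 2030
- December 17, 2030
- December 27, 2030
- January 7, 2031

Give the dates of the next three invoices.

Intervals are 6, 7, 8, 9, 10, 11 days — an arithmetic progression with common difference 1.
Next gap: 12 days. January 7, 2031 + 12 days = January 19, 2031.
Next gap: 13 days. January 19, 2031 + 13 days = February 1, 2031.
Next gap: 14 days. February 1, 2031 + 14 days = February 15, 2031.

January 19, 2031; February 1, 2031; February 15, 2031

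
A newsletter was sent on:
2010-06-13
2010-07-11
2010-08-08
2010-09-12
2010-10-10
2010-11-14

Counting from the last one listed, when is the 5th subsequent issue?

2011-04-10

Gaps: 28, 28, 35, 28, 35 days — a mix of 28 and 35. Every date is a Sunday.
Each is the 2nd Sunday of its month.
2nd Sunday of December 2010: 2010-12-12.
2nd Sunday of January 2011: 2011-01-09.
February 2011 — 2nd Sunday is 2011-02-13.
March 2011 — 2nd Sunday is 2011-03-13.
April 2011 — 2nd Sunday is 2011-04-10.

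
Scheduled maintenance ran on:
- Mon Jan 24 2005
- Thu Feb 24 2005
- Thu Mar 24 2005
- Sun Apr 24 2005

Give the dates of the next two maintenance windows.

The day-of-month is always 24 (31, 28, 31 days between events).
So this recurs on the 24th of each month.
Next: May 2005 → Tue May 24 2005.
Next: June 2005 → Fri Jun 24 2005.

Tue May 24 2005, Fri Jun 24 2005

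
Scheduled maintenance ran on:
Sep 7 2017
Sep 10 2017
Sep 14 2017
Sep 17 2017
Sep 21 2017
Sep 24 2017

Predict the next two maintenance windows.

Sep 28 2017, Oct 1 2017

Every event lands on a Thursday or Sunday (gaps cycle 3, 4, 3, 4, 3).
So the schedule is: every Thursday and Sunday.
Next Thursday: Sep 28 2017.
Next Sunday: Oct 1 2017.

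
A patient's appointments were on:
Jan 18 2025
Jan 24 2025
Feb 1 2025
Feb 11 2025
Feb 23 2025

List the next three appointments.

Gaps: 6, 8, 10, 12 days — each gap is 2 larger than the previous one.
Next gap: 14 days. Feb 23 2025 + 14 days = Mar 9 2025.
Next gap: 16 days. Mar 9 2025 + 16 days = Mar 25 2025.
Next gap: 18 days. Mar 25 2025 + 18 days = Apr 12 2025.

Mar 9 2025, Mar 25 2025, Apr 12 2025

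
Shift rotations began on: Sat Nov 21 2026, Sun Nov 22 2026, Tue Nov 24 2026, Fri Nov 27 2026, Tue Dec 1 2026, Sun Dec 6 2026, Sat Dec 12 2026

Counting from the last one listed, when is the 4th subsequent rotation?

Gaps: 1, 2, 3, 4, 5, 6 days — each gap is 1 larger than the previous one.
Next gap: 7 days. Sat Dec 12 2026 + 7 days = Sat Dec 19 2026.
Next gap: 8 days. Sat Dec 19 2026 + 8 days = Sun Dec 27 2026.
Next gap: 9 days. Sun Dec 27 2026 + 9 days = Tue Jan 5 2027.
Next gap: 10 days. Tue Jan 5 2027 + 10 days = Fri Jan 15 2027.

Fri Jan 15 2027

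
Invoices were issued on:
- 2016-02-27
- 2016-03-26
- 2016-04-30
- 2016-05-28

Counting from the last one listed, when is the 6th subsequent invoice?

All Saturdays; the gaps (28, 35, 28) vary with month length.
This is the last Saturday of each month.
Last Saturday of June 2016: 2016-06-25.
Last Saturday of July 2016: 2016-07-30.
August 2016 ends with Saturday 2016-08-27.
September 2016 ends with Saturday 2016-09-24.
October 2016 ends with Saturday 2016-10-29.
November 2016 ends with Saturday 2016-11-26.

2016-11-26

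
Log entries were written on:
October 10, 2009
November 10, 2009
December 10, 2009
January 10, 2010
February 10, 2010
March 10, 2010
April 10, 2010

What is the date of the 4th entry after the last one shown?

Gaps: 31, 30, 31, 31, 28, 31 days — not constant. Every event is on the 10th of the month.
Pattern: the 10th of each month.
Next: May 2010 → May 10, 2010.
Next: June 2010 → June 10, 2010.
July 2010: July 10, 2010.
Next: August 2010 → August 10, 2010.

August 10, 2010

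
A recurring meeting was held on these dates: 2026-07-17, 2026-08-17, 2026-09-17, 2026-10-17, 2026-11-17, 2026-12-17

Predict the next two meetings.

2027-01-17, 2027-02-17

The day-of-month is always 17 (31, 31, 30, 31, 30 days between events).
So this recurs on the 17th of each month.
Next: January 2027 → 2027-01-17.
February 2027: 2027-02-17.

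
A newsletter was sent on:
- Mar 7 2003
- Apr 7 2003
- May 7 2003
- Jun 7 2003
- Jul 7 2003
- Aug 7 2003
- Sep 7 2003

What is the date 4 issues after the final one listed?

Gaps: 31, 30, 31, 30, 31, 31 days — not constant. Every event is on the 7th of the month.
Pattern: the 7th of each month.
Next: October 2003 → Oct 7 2003.
November 2003: Nov 7 2003.
Next: December 2003 → Dec 7 2003.
Next: January 2004 → Jan 7 2004.

Jan 7 2004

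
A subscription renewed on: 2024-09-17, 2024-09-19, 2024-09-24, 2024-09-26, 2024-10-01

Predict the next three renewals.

2024-10-03, 2024-10-08, 2024-10-10

Gaps: 2, 5, 2, 5 days — not constant, but cyclic with period 2.
The events fall on every Tuesday and Thursday.
The following Thursday is 2024-10-03.
Next Tuesday: 2024-10-08.
Next Thursday: 2024-10-10.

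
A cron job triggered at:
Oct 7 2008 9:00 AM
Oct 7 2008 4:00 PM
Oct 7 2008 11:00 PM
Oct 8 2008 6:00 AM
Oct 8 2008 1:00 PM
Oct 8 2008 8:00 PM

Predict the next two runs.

Oct 9 2008 3:00 AM, Oct 9 2008 10:00 AM

The interval is a steady 7 hours (7, 7, 7, 7, 7).
Oct 8 2008 8:00 PM + 7 h = Oct 9 2008 3:00 AM.
Oct 9 2008 3:00 AM + 7 h = Oct 9 2008 10:00 AM.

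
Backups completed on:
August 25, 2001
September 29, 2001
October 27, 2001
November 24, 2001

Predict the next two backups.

December 29, 2001; January 26, 2002

These are Saturdays with 35, 28, 28-day gaps.
Each is the final Saturday of its month — September 29, 2001 is past the 28th, so '4th Saturday' doesn't fit.
Last Saturday of December 2001: December 29, 2001.
January 2002 ends with Saturday January 26, 2002.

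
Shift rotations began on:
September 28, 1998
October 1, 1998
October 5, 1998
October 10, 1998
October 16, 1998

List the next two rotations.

October 23, 1998; October 31, 1998

The spacing grows by 1 each time: 3, 4, 5, 6 days.
Next gap: 7 days. October 16, 1998 + 7 days = October 23, 1998.
Next gap: 8 days. October 23, 1998 + 8 days = October 31, 1998.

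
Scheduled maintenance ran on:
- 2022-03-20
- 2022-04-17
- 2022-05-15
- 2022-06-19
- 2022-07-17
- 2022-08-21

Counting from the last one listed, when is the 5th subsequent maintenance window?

2023-01-15

All dates are Sundays, 28, 28, 35, 28, 35 days apart.
Specifically, the 3rd Sunday of each month.
3rd Sunday of September 2022: 2022-09-18.
October 2022 — 3rd Sunday is 2022-10-16.
3rd Sunday of November 2022: 2022-11-20.
December 2022 — 3rd Sunday is 2022-12-18.
3rd Sunday of January 2023: 2023-01-15.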